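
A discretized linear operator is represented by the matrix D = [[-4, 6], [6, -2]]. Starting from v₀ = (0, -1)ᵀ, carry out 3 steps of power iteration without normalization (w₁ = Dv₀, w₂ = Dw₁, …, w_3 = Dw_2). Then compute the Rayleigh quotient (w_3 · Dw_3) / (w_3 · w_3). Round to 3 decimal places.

w1 = Dv₀ = ((-4)·0 + 6·(-1); 6·0 + (-2)·(-1)) = (-6, 2)
w2 = Dw1 = ((-4)·(-6) + 6·2; 6·(-6) + (-2)·2) = (36, -40)
w3 = Dw2 = (-384, 296)
Dw3 = (3312, -2896)
w3·Dw3 = (-384)·3312 + 296·(-2896) = -2129024; w3·w3 = (-384)·(-384) + 296·296 = 235072
λ ≈ -2129024/235072 = -9.057

-9.057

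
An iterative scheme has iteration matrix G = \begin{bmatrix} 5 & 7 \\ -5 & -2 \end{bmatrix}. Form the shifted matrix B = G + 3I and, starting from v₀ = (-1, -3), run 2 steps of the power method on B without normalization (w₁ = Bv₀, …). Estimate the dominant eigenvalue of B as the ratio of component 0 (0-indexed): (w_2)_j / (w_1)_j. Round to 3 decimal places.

μ ≈ 7.517

B = G + 3I has rows (8, 7); (-5, 1)
w1 = Bv₀ = (8·(-1) + 7·(-3); (-5)·(-1) + 1·(-3)) = (-29, 2)
w2 = Bw1 = (8·(-29) + 7·2; (-5)·(-29) + 1·2) = (-218, 147)
Ratio: -218/-29 = 7.517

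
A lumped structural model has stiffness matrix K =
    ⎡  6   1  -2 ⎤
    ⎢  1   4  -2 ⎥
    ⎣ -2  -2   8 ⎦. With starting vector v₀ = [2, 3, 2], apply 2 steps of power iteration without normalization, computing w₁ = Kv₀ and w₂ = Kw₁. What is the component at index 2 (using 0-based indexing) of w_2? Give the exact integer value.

6

w1 = Kv₀ = (6·2 + 1·3 + (-2)·2; 1·2 + 4·3 + (-2)·2; (-2)·2 + (-2)·3 + 8·2) = (11, 10, 6)
w2 = Kw1 = (6·11 + 1·10 + (-2)·6; 1·11 + 4·10 + (-2)·6; (-2)·11 + (-2)·10 + 8·6) = (64, 39, 6)
The requested component of w2 is 6.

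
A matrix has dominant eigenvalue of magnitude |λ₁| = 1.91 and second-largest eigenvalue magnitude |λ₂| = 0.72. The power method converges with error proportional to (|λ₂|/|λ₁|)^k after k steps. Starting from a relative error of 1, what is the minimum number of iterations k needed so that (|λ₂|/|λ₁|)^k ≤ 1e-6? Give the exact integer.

15

|λ₂/λ₁| = 0.72/1.91 = 0.37696
Need k ≥ ln(1e-6) / ln(0.37696) = -13.8155 / -0.9756 ≈ 14.161
Smallest integer k satisfying the bound: 15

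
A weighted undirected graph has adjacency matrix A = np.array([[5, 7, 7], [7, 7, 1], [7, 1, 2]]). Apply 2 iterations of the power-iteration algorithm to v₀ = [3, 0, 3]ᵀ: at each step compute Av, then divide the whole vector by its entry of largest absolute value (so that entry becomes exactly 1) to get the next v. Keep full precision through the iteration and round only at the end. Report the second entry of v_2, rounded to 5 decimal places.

0.83240

Av0 = (36.000000, 24.000000, 27.000000); divide by 36.000000 → v1 = (1.000000, 0.666667, 0.750000)
Av1 = (14.916667, 12.416667, 9.166667); divide by 14.916667 → v2 = (1.000000, 0.832402, 0.614525)
Requested entry of v2: 447/537 = 0.83240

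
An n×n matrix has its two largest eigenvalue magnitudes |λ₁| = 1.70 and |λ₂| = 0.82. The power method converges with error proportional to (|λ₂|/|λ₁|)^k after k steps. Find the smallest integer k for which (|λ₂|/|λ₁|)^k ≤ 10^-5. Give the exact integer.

16

|λ₂/λ₁| = 0.82/1.70 = 0.48235
Need k ≥ ln(10^-5) / ln(0.48235) = -11.5129 / -0.7291 ≈ 15.791
Smallest integer k satisfying the bound: 16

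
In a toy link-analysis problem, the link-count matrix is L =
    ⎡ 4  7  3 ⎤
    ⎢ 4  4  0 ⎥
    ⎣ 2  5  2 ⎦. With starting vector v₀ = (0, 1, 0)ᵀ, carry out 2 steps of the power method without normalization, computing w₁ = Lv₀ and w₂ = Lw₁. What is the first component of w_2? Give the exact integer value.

w1 = Lv₀ = (7, 4, 5)
w2 = Lw1 = (71, 44, 44)
The requested component of w2 is 71.

71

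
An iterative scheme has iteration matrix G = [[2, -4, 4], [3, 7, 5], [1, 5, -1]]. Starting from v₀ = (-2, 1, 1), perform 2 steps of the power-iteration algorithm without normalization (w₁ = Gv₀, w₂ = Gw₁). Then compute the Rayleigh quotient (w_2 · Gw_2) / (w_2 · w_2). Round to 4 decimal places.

w1 = Gv₀ = (-4, 6, 2)
w2 = Gw1 = (-24, 40, 24)
Gw2 = (-112, 328, 152)
w2·Gw2 = (-24)·(-112) + 40·328 + 24·152 = 19456; w2·w2 = (-24)·(-24) + 40·40 + 24·24 = 2752
λ ≈ 19456/2752 = 7.0698

7.0698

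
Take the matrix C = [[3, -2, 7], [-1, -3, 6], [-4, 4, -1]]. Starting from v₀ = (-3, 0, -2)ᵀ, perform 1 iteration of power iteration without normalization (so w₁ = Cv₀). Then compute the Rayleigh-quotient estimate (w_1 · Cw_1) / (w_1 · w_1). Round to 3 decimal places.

w1 = Cv₀ = (-23, -9, 14)
Cw1 = (47, 134, 42)
w1·Cw1 = (-23)·47 + (-9)·134 + 14·42 = -1699; w1·w1 = (-23)·(-23) + (-9)·(-9) + 14·14 = 806
λ ≈ -1699/806 = -2.108

λ ≈ -2.108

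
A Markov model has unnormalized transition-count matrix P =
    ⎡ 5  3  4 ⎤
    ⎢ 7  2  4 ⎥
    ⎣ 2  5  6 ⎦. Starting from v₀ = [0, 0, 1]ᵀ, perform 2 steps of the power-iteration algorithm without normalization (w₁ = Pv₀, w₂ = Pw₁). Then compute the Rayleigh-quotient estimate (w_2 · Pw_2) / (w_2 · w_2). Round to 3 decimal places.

12.659

w1 = Pv₀ = (4, 4, 6)
w2 = Pw1 = (56, 60, 64)
Pw2 = (716, 768, 796)
w2·Pw2 = 56·716 + 60·768 + 64·796 = 137120; w2·w2 = 56·56 + 60·60 + 64·64 = 10832
λ ≈ 137120/10832 = 12.659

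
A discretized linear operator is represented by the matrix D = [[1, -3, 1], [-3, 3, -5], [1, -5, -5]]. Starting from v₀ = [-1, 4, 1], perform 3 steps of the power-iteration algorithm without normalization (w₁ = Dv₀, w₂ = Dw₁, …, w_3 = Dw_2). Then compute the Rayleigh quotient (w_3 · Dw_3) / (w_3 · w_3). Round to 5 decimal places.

w1 = Dv₀ = (-12, 10, -26)
w2 = Dw1 = (-68, 196, 68)
w3 = Dw2 = (-588, 452, -1388)
Dw3 = (-3332, 10060, 4092)
w3·Dw3 = (-588)·(-3332) + 452·10060 + (-1388)·4092 = 826640; w3·w3 = (-588)·(-588) + 452·452 + (-1388)·(-1388) = 2476592
λ ≈ 826640/2476592 = 0.33378

0.33378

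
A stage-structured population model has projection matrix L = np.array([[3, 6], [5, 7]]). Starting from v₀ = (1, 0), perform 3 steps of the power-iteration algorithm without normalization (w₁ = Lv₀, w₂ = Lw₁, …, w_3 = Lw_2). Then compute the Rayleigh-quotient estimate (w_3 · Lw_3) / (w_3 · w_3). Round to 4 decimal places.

w1 = Lv₀ = (3·1 + 6·0; 5·1 + 7·0) = (3, 5)
w2 = Lw1 = (3·3 + 6·5; 5·3 + 7·5) = (39, 50)
w3 = Lw2 = (417, 545)
Lw3 = (4521, 5900)
w3·Lw3 = 417·4521 + 545·5900 = 5100757; w3·w3 = 417·417 + 545·545 = 470914
λ ≈ 5100757/470914 = 10.8316

10.8316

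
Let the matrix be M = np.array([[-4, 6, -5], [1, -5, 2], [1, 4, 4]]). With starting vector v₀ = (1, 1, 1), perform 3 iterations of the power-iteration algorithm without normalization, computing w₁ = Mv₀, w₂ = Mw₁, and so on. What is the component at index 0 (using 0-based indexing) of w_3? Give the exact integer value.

205

w1 = Mv₀ = (-3, -2, 9)
w2 = Mw1 = (-45, 25, 25)
w3 = Mw2 = (205, -120, 155)
The requested component of w3 is 205.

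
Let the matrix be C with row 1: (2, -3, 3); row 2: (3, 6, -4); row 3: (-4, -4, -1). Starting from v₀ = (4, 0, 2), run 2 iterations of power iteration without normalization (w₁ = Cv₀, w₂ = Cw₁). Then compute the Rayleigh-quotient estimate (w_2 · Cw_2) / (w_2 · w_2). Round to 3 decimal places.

λ ≈ 7.341

w1 = Cv₀ = (2·4 + (-3)·0 + 3·2; 3·4 + 6·0 + (-4)·2; (-4)·4 + (-4)·0 + (-1)·2) = (14, 4, -18)
w2 = Cw1 = (2·14 + (-3)·4 + 3·(-18); 3·14 + 6·4 + (-4)·(-18); (-4)·14 + (-4)·4 + (-1)·(-18)) = (-38, 138, -54)
Cw2 = (-652, 930, -346)
w2·Cw2 = (-38)·(-652) + 138·930 + (-54)·(-346) = 171800; w2·w2 = (-38)·(-38) + 138·138 + (-54)·(-54) = 23404
λ ≈ 171800/23404 = 7.341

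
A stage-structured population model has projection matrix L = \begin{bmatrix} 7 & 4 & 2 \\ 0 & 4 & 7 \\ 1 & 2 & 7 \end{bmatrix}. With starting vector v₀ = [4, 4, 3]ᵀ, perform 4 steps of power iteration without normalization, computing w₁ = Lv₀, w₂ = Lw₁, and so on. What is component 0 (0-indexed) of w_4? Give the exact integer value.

w1 = Lv₀ = (7·4 + 4·4 + 2·3; 0·4 + 4·4 + 7·3; 1·4 + 2·4 + 7·3) = (50, 37, 33)
w2 = Lw1 = (7·50 + 4·37 + 2·33; 0·50 + 4·37 + 7·33; 1·50 + 2·37 + 7·33) = (564, 379, 355)
w3 = Lw2 = (6174, 4001, 3807)
w4 = Lw3 = (66836, 42653, 40825)
The requested component of w4 is 66836.

66836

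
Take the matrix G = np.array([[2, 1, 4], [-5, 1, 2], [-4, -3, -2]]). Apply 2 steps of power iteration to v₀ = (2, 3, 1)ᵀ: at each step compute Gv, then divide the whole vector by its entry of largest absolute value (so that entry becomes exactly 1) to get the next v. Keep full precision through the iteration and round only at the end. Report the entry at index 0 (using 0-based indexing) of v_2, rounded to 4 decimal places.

0.6020

Gv0 = (11.00000, -5.00000, -19.00000); divide by -19.00000 → v1 = (-0.57895, 0.26316, 1.00000)
Gv1 = (3.10526, 5.15789, -0.47368); divide by 5.15789 → v2 = (0.60204, 1.00000, -0.09184)
Requested entry of v2: -59/-98 = 0.6020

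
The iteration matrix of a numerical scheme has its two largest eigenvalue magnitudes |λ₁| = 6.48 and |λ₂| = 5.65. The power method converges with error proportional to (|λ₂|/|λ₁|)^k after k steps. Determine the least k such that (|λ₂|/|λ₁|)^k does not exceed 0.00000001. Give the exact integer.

|λ₂/λ₁| = 5.65/6.48 = 0.87191
Need k ≥ ln(0.00000001) / ln(0.87191) = -18.4207 / -0.1371 ≈ 134.394
Smallest integer k satisfying the bound: 135

135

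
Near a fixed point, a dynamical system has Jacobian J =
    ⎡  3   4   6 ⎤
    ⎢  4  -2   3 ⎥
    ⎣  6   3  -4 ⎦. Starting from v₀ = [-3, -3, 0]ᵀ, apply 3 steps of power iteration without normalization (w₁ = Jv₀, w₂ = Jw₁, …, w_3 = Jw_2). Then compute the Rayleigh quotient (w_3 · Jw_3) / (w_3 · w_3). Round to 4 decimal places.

λ ≈ 7.1965

w1 = Jv₀ = (-21, -6, -27)
w2 = Jw1 = (-249, -153, -36)
w3 = Jw2 = (-1575, -798, -1809)
Jw3 = (-18771, -10131, -4608)
w3·Jw3 = (-1575)·(-18771) + (-798)·(-10131) + (-1809)·(-4608) = 45984735; w3·w3 = (-1575)·(-1575) + (-798)·(-798) + (-1809)·(-1809) = 6389910
λ ≈ 45984735/6389910 = 7.1965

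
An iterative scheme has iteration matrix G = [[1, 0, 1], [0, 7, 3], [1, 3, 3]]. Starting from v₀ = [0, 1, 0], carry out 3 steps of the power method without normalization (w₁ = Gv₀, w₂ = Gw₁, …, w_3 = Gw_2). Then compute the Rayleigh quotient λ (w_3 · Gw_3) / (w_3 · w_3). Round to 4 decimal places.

λ ≈ 8.6348

w1 = Gv₀ = (1·0 + 0·1 + 1·0; 0·0 + 7·1 + 3·0; 1·0 + 3·1 + 3·0) = (0, 7, 3)
w2 = Gw1 = (1·0 + 0·7 + 1·3; 0·0 + 7·7 + 3·3; 1·0 + 3·7 + 3·3) = (3, 58, 30)
w3 = Gw2 = (33, 496, 267)
Gw3 = (300, 4273, 2322)
w3·Gw3 = 33·300 + 496·4273 + 267·2322 = 2749282; w3·w3 = 33·33 + 496·496 + 267·267 = 318394
λ ≈ 2749282/318394 = 8.6348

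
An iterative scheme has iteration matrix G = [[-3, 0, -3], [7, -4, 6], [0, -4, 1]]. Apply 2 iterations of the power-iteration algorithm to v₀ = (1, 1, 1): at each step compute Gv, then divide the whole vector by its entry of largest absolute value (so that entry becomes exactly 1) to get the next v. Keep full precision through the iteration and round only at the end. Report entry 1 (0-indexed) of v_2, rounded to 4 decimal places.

1.0000

Gv0 = (-6.00000, 9.00000, -3.00000); divide by 9.00000 → v1 = (-0.66667, 1.00000, -0.33333)
Gv1 = (3.00000, -10.66667, -4.33333); divide by -10.66667 → v2 = (-0.28125, 1.00000, 0.40625)
Requested entry of v2: -96/-96 = 1.0000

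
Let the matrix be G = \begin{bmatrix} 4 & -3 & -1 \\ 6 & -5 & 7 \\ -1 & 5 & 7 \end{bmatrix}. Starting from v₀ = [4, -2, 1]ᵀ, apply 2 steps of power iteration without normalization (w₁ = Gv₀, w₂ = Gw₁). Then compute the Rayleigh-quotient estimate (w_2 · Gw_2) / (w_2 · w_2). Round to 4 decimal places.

-3.8358

w1 = Gv₀ = (4·4 + (-3)·(-2) + (-1)·1; 6·4 + (-5)·(-2) + 7·1; (-1)·4 + 5·(-2) + 7·1) = (21, 41, -7)
w2 = Gw1 = (4·21 + (-3)·41 + (-1)·(-7); 6·21 + (-5)·41 + 7·(-7); (-1)·21 + 5·41 + 7·(-7)) = (-32, -128, 135)
Gw2 = (121, 1393, 337)
w2·Gw2 = (-32)·121 + (-128)·1393 + 135·337 = -136681; w2·w2 = (-32)·(-32) + (-128)·(-128) + 135·135 = 35633
λ ≈ -136681/35633 = -3.8358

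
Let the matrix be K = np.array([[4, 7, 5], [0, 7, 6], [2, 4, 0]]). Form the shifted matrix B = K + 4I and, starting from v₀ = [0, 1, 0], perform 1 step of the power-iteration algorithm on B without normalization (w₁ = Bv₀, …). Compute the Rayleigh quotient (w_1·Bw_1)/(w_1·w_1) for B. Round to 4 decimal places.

B = K + 4I has rows (8, 7, 5); (0, 11, 6); (2, 4, 4)
w1 = Bv₀ = (7, 11, 4)
Bw1 = (153, 145, 74)
w1·Bw1 = 2962; w1·w1 = 186; μ ≈ 2962/186 = 15.9247

μ ≈ 15.9247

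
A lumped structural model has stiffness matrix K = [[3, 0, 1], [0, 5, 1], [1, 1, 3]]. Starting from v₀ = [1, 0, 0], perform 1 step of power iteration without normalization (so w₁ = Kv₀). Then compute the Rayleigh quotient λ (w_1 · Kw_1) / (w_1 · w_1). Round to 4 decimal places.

w1 = Kv₀ = (3, 0, 1)
Kw1 = (10, 1, 6)
w1·Kw1 = 3·10 + 0·1 + 1·6 = 36; w1·w1 = 3·3 + 0·0 + 1·1 = 10
λ ≈ 36/10 = 3.6000

λ ≈ 3.6000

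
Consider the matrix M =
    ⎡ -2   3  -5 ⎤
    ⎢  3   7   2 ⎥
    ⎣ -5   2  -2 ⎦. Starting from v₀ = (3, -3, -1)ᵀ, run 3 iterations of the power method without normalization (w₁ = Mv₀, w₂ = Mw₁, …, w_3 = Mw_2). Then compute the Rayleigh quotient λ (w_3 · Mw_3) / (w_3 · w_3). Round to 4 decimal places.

0.5647

w1 = Mv₀ = (-10, -14, -19)
w2 = Mw1 = (73, -166, 60)
w3 = Mw2 = (-944, -823, -817)
Mw3 = (3504, -10227, 4708)
w3·Mw3 = (-944)·3504 + (-823)·(-10227) + (-817)·4708 = 1262609; w3·w3 = (-944)·(-944) + (-823)·(-823) + (-817)·(-817) = 2235954
λ ≈ 1262609/2235954 = 0.5647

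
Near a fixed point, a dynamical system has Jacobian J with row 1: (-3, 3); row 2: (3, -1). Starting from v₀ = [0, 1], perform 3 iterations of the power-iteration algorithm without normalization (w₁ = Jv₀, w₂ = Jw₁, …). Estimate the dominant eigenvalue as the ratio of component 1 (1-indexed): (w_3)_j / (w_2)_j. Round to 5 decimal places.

w1 = Jv₀ = (3, -1)
w2 = Jw1 = (-12, 10)
w3 = Jw2 = (66, -46)
Ratio at component: 66 / -12 = -5.50000

-5.50000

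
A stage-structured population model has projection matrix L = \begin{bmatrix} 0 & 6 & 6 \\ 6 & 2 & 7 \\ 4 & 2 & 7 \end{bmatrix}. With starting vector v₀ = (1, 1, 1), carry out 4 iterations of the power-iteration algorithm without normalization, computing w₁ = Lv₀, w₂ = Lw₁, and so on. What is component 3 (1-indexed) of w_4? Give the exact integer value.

29529

w1 = Lv₀ = (0·1 + 6·1 + 6·1; 6·1 + 2·1 + 7·1; 4·1 + 2·1 + 7·1) = (12, 15, 13)
w2 = Lw1 = (0·12 + 6·15 + 6·13; 6·12 + 2·15 + 7·13; 4·12 + 2·15 + 7·13) = (168, 193, 169)
w3 = Lw2 = (2172, 2577, 2241)
w4 = Lw3 = (28908, 33873, 29529)
The requested component of w4 is 29529.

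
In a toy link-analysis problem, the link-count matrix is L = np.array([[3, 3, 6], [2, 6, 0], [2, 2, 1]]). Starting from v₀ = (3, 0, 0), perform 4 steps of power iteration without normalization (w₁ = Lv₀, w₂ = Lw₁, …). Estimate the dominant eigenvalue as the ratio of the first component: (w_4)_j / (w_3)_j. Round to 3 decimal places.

λ ≈ 8.304

w1 = Lv₀ = (9, 6, 6)
w2 = Lw1 = (81, 54, 36)
w3 = Lw2 = (621, 486, 306)
w4 = Lw3 = (5157, 4158, 2520)
Ratio at component: 5157 / 621 = 8.304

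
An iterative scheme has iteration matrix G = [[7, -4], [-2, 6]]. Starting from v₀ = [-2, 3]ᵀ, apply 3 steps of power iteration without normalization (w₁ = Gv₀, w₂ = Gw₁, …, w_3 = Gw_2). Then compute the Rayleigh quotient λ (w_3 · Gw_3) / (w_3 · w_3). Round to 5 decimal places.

w1 = Gv₀ = (-26, 22)
w2 = Gw1 = (-270, 184)
w3 = Gw2 = (-2626, 1644)
Gw3 = (-24958, 15116)
w3·Gw3 = (-2626)·(-24958) + 1644·15116 = 90390412; w3·w3 = (-2626)·(-2626) + 1644·1644 = 9598612
λ ≈ 90390412/9598612 = 9.41703

9.41703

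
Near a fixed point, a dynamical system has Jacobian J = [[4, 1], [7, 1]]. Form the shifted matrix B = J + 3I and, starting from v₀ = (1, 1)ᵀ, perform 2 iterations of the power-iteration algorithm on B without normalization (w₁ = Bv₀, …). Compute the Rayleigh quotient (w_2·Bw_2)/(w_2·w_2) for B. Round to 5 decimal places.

μ ≈ 8.62882

B = J + 3I has rows (7, 1); (7, 4)
w1 = Bv₀ = (7·1 + 1·1; 7·1 + 4·1) = (8, 11)
w2 = Bw1 = (7·8 + 1·11; 7·8 + 4·11) = (67, 100)
Bw2 = (569, 869)
w2·Bw2 = 125023; w2·w2 = 14489; μ ≈ 125023/14489 = 8.62882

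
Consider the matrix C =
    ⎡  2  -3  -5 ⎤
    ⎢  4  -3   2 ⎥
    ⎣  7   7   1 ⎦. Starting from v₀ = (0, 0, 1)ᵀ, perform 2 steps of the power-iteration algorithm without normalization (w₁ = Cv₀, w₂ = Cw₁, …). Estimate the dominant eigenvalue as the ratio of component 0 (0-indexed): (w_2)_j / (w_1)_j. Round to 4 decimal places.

w1 = Cv₀ = (2·0 + (-3)·0 + (-5)·1; 4·0 + (-3)·0 + 2·1; 7·0 + 7·0 + 1·1) = (-5, 2, 1)
w2 = Cw1 = (2·(-5) + (-3)·2 + (-5)·1; 4·(-5) + (-3)·2 + 2·1; 7·(-5) + 7·2 + 1·1) = (-21, -24, -20)
Ratio at component: -21 / -5 = 4.2000

λ ≈ 4.2000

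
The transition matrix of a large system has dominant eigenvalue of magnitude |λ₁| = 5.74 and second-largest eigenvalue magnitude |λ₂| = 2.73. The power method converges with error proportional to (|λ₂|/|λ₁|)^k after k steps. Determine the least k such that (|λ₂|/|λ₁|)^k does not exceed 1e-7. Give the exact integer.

|λ₂/λ₁| = 2.73/5.74 = 0.47561
Need k ≥ ln(1e-7) / ln(0.47561) = -16.1181 / -0.7432 ≈ 21.689
Smallest integer k satisfying the bound: 22

22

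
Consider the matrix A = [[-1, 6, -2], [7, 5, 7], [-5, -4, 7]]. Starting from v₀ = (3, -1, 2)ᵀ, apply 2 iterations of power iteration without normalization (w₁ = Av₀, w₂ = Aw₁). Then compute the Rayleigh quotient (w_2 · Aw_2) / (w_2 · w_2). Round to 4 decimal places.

λ ≈ 5.5485

w1 = Av₀ = (-13, 30, 3)
w2 = Aw1 = (187, 80, -34)
Aw2 = (361, 1471, -1493)
w2·Aw2 = 187·361 + 80·1471 + (-34)·(-1493) = 235949; w2·w2 = 187·187 + 80·80 + (-34)·(-34) = 42525
λ ≈ 235949/42525 = 5.5485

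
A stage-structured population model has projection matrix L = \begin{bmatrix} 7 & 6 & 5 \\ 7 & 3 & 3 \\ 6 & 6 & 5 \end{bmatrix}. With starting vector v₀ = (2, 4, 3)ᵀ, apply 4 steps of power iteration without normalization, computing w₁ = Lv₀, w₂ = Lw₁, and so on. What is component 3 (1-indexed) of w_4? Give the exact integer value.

w1 = Lv₀ = (7·2 + 6·4 + 5·3; 7·2 + 3·4 + 3·3; 6·2 + 6·4 + 5·3) = (53, 35, 51)
w2 = Lw1 = (7·53 + 6·35 + 5·51; 7·53 + 3·35 + 3·51; 6·53 + 6·35 + 5·51) = (836, 629, 783)
w3 = Lw2 = (13541, 10088, 12705)
w4 = Lw3 = (218840, 163166, 205299)
The requested component of w4 is 205299.

205299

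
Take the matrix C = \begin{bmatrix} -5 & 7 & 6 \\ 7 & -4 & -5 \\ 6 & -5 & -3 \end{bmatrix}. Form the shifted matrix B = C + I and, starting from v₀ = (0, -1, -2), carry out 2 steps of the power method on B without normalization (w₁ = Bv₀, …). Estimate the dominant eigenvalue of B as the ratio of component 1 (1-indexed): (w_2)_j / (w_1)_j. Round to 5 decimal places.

-11.63158

B = C + I has rows (-4, 7, 6); (7, -3, -5); (6, -5, -2)
w1 = Bv₀ = (-19, 13, 9)
w2 = Bw1 = (221, -217, -197)
Ratio: 221/-19 = -11.63158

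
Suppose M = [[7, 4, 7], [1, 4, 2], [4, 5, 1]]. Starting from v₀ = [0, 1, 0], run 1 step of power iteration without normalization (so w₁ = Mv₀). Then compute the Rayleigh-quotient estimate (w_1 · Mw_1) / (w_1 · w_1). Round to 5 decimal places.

w1 = Mv₀ = (7·0 + 4·1 + 7·0; 1·0 + 4·1 + 2·0; 4·0 + 5·1 + 1·0) = (4, 4, 5)
Mw1 = (79, 30, 41)
w1·Mw1 = 4·79 + 4·30 + 5·41 = 641; w1·w1 = 4·4 + 4·4 + 5·5 = 57
λ ≈ 641/57 = 11.24561

λ ≈ 11.24561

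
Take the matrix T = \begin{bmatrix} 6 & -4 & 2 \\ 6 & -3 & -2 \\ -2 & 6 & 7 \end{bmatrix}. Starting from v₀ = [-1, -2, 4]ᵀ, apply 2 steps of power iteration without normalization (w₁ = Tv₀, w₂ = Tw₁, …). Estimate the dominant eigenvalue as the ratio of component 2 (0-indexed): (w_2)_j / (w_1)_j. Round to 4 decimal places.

w1 = Tv₀ = (6·(-1) + (-4)·(-2) + 2·4; 6·(-1) + (-3)·(-2) + (-2)·4; (-2)·(-1) + 6·(-2) + 7·4) = (10, -8, 18)
w2 = Tw1 = (6·10 + (-4)·(-8) + 2·18; 6·10 + (-3)·(-8) + (-2)·18; (-2)·10 + 6·(-8) + 7·18) = (128, 48, 58)
Ratio at component: 58 / 18 = 3.2222

3.2222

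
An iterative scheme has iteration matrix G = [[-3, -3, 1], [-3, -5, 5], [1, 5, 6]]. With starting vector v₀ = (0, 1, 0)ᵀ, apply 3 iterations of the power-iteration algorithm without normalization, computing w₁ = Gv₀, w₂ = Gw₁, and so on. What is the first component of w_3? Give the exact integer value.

-262

w1 = Gv₀ = (-3, -5, 5)
w2 = Gw1 = (29, 59, 2)
w3 = Gw2 = (-262, -372, 336)
The requested component of w3 is -262.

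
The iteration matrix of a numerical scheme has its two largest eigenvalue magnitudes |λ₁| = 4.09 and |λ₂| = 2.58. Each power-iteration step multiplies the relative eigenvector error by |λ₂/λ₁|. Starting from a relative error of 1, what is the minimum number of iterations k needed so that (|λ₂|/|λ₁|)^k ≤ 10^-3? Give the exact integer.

15

|λ₂/λ₁| = 2.58/4.09 = 0.63081
Need k ≥ ln(10^-3) / ln(0.63081) = -6.9078 / -0.4608 ≈ 14.992
Smallest integer k satisfying the bound: 15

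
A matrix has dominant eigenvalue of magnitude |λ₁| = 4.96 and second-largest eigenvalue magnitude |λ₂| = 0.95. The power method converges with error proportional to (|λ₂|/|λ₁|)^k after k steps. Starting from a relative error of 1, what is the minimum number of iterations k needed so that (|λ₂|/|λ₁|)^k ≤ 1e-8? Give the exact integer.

12

|λ₂/λ₁| = 0.95/4.96 = 0.19153
Need k ≥ ln(1e-8) / ln(0.19153) = -18.4207 / -1.6527 ≈ 11.146
Smallest integer k satisfying the bound: 12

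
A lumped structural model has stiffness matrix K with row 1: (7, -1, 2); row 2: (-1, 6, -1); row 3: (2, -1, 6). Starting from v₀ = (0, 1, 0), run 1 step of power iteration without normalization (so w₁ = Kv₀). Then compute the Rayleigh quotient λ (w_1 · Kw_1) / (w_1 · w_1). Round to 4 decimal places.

6.7632

w1 = Kv₀ = (7·0 + (-1)·1 + 2·0; (-1)·0 + 6·1 + (-1)·0; 2·0 + (-1)·1 + 6·0) = (-1, 6, -1)
Kw1 = (-15, 38, -14)
w1·Kw1 = (-1)·(-15) + 6·38 + (-1)·(-14) = 257; w1·w1 = (-1)·(-1) + 6·6 + (-1)·(-1) = 38
λ ≈ 257/38 = 6.7632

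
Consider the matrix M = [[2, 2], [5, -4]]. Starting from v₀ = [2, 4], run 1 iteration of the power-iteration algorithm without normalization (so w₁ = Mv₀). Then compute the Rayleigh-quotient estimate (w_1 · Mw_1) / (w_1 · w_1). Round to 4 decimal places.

w1 = Mv₀ = (2·2 + 2·4; 5·2 + (-4)·4) = (12, -6)
Mw1 = (12, 84)
w1·Mw1 = 12·12 + (-6)·84 = -360; w1·w1 = 12·12 + (-6)·(-6) = 180
λ ≈ -360/180 = -2.0000

-2.0000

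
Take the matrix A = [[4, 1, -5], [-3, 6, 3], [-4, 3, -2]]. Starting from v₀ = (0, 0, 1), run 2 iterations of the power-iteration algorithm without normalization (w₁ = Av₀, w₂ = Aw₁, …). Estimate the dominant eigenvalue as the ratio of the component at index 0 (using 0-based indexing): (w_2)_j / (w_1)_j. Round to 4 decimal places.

w1 = Av₀ = (4·0 + 1·0 + (-5)·1; (-3)·0 + 6·0 + 3·1; (-4)·0 + 3·0 + (-2)·1) = (-5, 3, -2)
w2 = Aw1 = (4·(-5) + 1·3 + (-5)·(-2); (-3)·(-5) + 6·3 + 3·(-2); (-4)·(-5) + 3·3 + (-2)·(-2)) = (-7, 27, 33)
Ratio at component: -7 / -5 = 1.4000

λ ≈ 1.4000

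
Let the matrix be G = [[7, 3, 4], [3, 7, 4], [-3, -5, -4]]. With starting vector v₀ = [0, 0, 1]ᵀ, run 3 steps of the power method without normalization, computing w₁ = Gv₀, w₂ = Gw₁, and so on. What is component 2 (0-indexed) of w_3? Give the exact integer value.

w1 = Gv₀ = (4, 4, -4)
w2 = Gw1 = (24, 24, -16)
w3 = Gw2 = (176, 176, -128)
The requested component of w3 is -128.

-128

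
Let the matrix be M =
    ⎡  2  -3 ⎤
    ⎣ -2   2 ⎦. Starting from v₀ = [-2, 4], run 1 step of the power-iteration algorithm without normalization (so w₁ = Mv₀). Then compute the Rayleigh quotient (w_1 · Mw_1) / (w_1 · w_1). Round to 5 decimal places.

4.40000

w1 = Mv₀ = (-16, 12)
Mw1 = (-68, 56)
w1·Mw1 = (-16)·(-68) + 12·56 = 1760; w1·w1 = (-16)·(-16) + 12·12 = 400
λ ≈ 1760/400 = 4.40000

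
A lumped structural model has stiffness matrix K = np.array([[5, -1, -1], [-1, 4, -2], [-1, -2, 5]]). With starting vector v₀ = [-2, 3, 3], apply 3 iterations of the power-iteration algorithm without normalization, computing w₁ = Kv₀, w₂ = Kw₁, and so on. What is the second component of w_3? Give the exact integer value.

93

w1 = Kv₀ = (5·(-2) + (-1)·3 + (-1)·3; (-1)·(-2) + 4·3 + (-2)·3; (-1)·(-2) + (-2)·3 + 5·3) = (-16, 8, 11)
w2 = Kw1 = (5·(-16) + (-1)·8 + (-1)·11; (-1)·(-16) + 4·8 + (-2)·11; (-1)·(-16) + (-2)·8 + 5·11) = (-99, 26, 55)
w3 = Kw2 = (-576, 93, 322)
The requested component of w3 is 93.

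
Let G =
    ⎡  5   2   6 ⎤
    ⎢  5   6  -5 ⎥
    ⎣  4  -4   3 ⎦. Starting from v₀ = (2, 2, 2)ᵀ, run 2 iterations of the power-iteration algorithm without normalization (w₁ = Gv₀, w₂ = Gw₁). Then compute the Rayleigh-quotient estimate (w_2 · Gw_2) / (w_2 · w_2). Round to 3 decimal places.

w1 = Gv₀ = (5·2 + 2·2 + 6·2; 5·2 + 6·2 + (-5)·2; 4·2 + (-4)·2 + 3·2) = (26, 12, 6)
w2 = Gw1 = (5·26 + 2·12 + 6·6; 5·26 + 6·12 + (-5)·6; 4·26 + (-4)·12 + 3·6) = (190, 172, 74)
Gw2 = (1738, 1612, 294)
w2·Gw2 = 190·1738 + 172·1612 + 74·294 = 629240; w2·w2 = 190·190 + 172·172 + 74·74 = 71160
λ ≈ 629240/71160 = 8.843

λ ≈ 8.843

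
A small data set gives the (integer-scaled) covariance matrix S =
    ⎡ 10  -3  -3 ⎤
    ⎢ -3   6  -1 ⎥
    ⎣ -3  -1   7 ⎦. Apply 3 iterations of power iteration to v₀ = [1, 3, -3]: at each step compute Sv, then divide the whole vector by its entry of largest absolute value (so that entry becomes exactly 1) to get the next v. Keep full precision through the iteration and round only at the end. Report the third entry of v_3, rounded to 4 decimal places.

1.0000

Sv0 = (10.00000, 18.00000, -27.00000); divide by -27.00000 → v1 = (-0.37037, -0.66667, 1.00000)
Sv1 = (-4.70370, -3.88889, 8.77778); divide by 8.77778 → v2 = (-0.53586, -0.44304, 1.00000)
Sv2 = (-7.02954, -2.05063, 9.05063); divide by 9.05063 → v3 = (-0.77669, -0.22657, 1.00000)
Requested entry of v3: -2145/-2145 = 1.0000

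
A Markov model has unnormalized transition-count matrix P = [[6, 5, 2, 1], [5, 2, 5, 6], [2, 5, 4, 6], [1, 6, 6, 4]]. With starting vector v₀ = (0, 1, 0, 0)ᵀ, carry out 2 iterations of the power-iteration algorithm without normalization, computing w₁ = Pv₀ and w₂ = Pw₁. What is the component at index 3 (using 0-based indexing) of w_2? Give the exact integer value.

w1 = Pv₀ = (5, 2, 5, 6)
w2 = Pw1 = (56, 90, 76, 71)
The requested component of w2 is 71.

71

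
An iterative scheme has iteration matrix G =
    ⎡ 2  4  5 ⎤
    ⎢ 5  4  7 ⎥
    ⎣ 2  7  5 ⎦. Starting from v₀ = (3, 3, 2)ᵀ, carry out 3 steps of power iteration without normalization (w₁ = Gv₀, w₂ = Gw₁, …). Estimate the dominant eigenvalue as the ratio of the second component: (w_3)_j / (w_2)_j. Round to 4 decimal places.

w1 = Gv₀ = (2·3 + 4·3 + 5·2; 5·3 + 4·3 + 7·2; 2·3 + 7·3 + 5·2) = (28, 41, 37)
w2 = Gw1 = (2·28 + 4·41 + 5·37; 5·28 + 4·41 + 7·37; 2·28 + 7·41 + 5·37) = (405, 563, 528)
w3 = Gw2 = (5702, 7973, 7391)
Ratio at component: 7973 / 563 = 14.1616

14.1616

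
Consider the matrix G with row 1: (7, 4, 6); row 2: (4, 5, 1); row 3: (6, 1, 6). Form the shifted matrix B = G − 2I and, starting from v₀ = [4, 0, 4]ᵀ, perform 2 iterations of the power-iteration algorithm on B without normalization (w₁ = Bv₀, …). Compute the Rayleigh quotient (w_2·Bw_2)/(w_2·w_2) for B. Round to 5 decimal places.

μ ≈ 12.01886

B = G − 2I has rows (5, 4, 6); (4, 3, 1); (6, 1, 4)
w1 = Bv₀ = (5·4 + 4·0 + 6·4; 4·4 + 3·0 + 1·4; 6·4 + 1·0 + 4·4) = (44, 20, 40)
w2 = Bw1 = (5·44 + 4·20 + 6·40; 4·44 + 3·20 + 1·40; 6·44 + 1·20 + 4·40) = (540, 276, 444)
Bw2 = (6468, 3432, 5292)
w2·Bw2 = 6789600; w2·w2 = 564912; μ ≈ 6789600/564912 = 12.01886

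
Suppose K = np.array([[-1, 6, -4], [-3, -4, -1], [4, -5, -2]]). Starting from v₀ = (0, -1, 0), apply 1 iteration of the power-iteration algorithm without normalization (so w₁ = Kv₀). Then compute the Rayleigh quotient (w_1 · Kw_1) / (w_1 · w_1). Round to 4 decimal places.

w1 = Kv₀ = ((-1)·0 + 6·(-1) + (-4)·0; (-3)·0 + (-4)·(-1) + (-1)·0; 4·0 + (-5)·(-1) + (-2)·0) = (-6, 4, 5)
Kw1 = (10, -3, -54)
w1·Kw1 = (-6)·10 + 4·(-3) + 5·(-54) = -342; w1·w1 = (-6)·(-6) + 4·4 + 5·5 = 77
λ ≈ -342/77 = -4.4416

-4.4416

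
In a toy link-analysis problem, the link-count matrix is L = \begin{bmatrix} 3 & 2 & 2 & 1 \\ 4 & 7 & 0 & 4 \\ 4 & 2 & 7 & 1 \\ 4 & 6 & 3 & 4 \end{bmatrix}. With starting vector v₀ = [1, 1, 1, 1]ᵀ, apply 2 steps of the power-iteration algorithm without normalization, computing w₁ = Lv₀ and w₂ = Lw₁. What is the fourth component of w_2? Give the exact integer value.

232

w1 = Lv₀ = (8, 15, 14, 17)
w2 = Lw1 = (99, 205, 177, 232)
The requested component of w2 is 232.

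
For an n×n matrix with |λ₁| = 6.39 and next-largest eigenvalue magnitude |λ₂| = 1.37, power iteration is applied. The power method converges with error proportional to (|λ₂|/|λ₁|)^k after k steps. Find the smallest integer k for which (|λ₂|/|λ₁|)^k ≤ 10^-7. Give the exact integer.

|λ₂/λ₁| = 1.37/6.39 = 0.21440
Need k ≥ ln(10^-7) / ln(0.21440) = -16.1181 / -1.5399 ≈ 10.467
Smallest integer k satisfying the bound: 11

11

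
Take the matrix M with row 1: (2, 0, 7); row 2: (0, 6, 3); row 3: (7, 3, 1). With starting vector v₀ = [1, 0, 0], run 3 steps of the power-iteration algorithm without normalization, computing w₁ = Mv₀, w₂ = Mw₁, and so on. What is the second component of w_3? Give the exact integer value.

189

w1 = Mv₀ = (2·1 + 0·0 + 7·0; 0·1 + 6·0 + 3·0; 7·1 + 3·0 + 1·0) = (2, 0, 7)
w2 = Mw1 = (2·2 + 0·0 + 7·7; 0·2 + 6·0 + 3·7; 7·2 + 3·0 + 1·7) = (53, 21, 21)
w3 = Mw2 = (253, 189, 455)
The requested component of w3 is 189.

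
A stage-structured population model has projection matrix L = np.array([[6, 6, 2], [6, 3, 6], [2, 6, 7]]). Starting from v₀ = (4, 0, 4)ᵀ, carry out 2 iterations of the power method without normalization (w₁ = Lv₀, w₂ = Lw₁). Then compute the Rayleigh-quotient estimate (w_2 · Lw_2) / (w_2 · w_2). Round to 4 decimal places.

14.6650

w1 = Lv₀ = (32, 48, 36)
w2 = Lw1 = (552, 552, 604)
Lw2 = (7832, 8592, 8644)
w2·Lw2 = 552·7832 + 552·8592 + 604·8644 = 14287024; w2·w2 = 552·552 + 552·552 + 604·604 = 974224
λ ≈ 14287024/974224 = 14.6650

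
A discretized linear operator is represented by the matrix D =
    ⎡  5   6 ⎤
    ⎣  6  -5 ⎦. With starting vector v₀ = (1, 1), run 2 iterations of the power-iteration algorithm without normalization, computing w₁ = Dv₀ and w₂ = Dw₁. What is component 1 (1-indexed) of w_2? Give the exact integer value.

61

w1 = Dv₀ = (11, 1)
w2 = Dw1 = (61, 61)
The requested component of w2 is 61.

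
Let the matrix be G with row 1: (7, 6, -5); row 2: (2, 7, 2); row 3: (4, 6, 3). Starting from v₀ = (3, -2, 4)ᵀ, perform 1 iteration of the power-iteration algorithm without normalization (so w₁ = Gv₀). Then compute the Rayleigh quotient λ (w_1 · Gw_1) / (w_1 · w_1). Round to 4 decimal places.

5.3245

w1 = Gv₀ = (7·3 + 6·(-2) + (-5)·4; 2·3 + 7·(-2) + 2·4; 4·3 + 6·(-2) + 3·4) = (-11, 0, 12)
Gw1 = (-137, 2, -8)
w1·Gw1 = (-11)·(-137) + 0·2 + 12·(-8) = 1411; w1·w1 = (-11)·(-11) + 0·0 + 12·12 = 265
λ ≈ 1411/265 = 5.3245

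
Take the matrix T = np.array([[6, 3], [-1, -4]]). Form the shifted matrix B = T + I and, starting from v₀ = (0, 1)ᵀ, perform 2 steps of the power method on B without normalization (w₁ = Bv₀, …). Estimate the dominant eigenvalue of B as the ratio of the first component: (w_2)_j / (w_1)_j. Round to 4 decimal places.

B = T + I has rows (7, 3); (-1, -3)
w1 = Bv₀ = (7·0 + 3·1; (-1)·0 + (-3)·1) = (3, -3)
w2 = Bw1 = (7·3 + 3·(-3); (-1)·3 + (-3)·(-3)) = (12, 6)
Ratio: 12/3 = 4.0000

μ ≈ 4.0000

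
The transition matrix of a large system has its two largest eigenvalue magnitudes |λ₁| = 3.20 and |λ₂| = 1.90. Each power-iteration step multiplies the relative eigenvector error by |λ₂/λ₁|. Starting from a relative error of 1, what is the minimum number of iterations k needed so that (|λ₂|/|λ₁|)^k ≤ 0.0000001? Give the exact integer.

31

|λ₂/λ₁| = 1.90/3.20 = 0.59375
Need k ≥ ln(0.0000001) / ln(0.59375) = -16.1181 / -0.5213 ≈ 30.919
Smallest integer k satisfying the bound: 31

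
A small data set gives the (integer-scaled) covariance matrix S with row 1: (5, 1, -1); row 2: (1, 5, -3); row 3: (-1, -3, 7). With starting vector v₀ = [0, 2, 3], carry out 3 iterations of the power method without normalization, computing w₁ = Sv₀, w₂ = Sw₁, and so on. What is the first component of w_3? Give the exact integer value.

w1 = Sv₀ = (-1, 1, 15)
w2 = Sw1 = (-19, -41, 103)
w3 = Sw2 = (-239, -533, 863)
The requested component of w3 is -239.

-239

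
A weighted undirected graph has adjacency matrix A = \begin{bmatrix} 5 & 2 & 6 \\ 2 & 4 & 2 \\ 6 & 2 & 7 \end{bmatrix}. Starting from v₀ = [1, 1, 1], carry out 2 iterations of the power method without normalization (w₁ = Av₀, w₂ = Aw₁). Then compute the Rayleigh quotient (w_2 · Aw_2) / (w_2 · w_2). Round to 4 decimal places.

w1 = Av₀ = (5·1 + 2·1 + 6·1; 2·1 + 4·1 + 2·1; 6·1 + 2·1 + 7·1) = (13, 8, 15)
w2 = Aw1 = (5·13 + 2·8 + 6·15; 2·13 + 4·8 + 2·15; 6·13 + 2·8 + 7·15) = (171, 88, 199)
Aw2 = (2225, 1092, 2595)
w2·Aw2 = 171·2225 + 88·1092 + 199·2595 = 992976; w2·w2 = 171·171 + 88·88 + 199·199 = 76586
λ ≈ 992976/76586 = 12.9655

12.9655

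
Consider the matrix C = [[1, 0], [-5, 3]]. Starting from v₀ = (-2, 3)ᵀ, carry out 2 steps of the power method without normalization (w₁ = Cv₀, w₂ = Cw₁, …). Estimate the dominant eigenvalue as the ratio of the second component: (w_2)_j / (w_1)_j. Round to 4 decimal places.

w1 = Cv₀ = (1·(-2) + 0·3; (-5)·(-2) + 3·3) = (-2, 19)
w2 = Cw1 = (1·(-2) + 0·19; (-5)·(-2) + 3·19) = (-2, 67)
Ratio at component: 67 / 19 = 3.5263

3.5263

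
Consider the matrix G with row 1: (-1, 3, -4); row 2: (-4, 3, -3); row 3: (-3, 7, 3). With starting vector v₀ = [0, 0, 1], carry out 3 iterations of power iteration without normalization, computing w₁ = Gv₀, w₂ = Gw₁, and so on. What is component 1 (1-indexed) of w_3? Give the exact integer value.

11

w1 = Gv₀ = ((-1)·0 + 3·0 + (-4)·1; (-4)·0 + 3·0 + (-3)·1; (-3)·0 + 7·0 + 3·1) = (-4, -3, 3)
w2 = Gw1 = ((-1)·(-4) + 3·(-3) + (-4)·3; (-4)·(-4) + 3·(-3) + (-3)·3; (-3)·(-4) + 7·(-3) + 3·3) = (-17, -2, 0)
w3 = Gw2 = (11, 62, 37)
The requested component of w3 is 11.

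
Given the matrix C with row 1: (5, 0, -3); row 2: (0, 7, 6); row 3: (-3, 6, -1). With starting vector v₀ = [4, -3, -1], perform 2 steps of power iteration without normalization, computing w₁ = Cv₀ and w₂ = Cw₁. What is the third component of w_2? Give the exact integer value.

-202

w1 = Cv₀ = (23, -27, -29)
w2 = Cw1 = (202, -363, -202)
The requested component of w2 is -202.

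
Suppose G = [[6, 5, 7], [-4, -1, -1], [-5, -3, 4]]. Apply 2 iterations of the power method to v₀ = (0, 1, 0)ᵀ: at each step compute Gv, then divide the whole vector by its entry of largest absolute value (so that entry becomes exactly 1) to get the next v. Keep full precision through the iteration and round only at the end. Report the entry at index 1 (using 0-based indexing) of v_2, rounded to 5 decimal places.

Gv0 = (5.000000, -1.000000, -3.000000); divide by 5.000000 → v1 = (1.000000, -0.200000, -0.600000)
Gv1 = (0.800000, -3.200000, -6.800000); divide by -6.800000 → v2 = (-0.117647, 0.470588, 1.000000)
Requested entry of v2: -16/-34 = 0.47059

0.47059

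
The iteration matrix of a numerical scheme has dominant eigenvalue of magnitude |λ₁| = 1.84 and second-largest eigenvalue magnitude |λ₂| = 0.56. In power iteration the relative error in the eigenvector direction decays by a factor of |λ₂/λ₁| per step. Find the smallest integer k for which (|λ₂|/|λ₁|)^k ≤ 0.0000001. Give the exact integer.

14

|λ₂/λ₁| = 0.56/1.84 = 0.30435
Need k ≥ ln(0.0000001) / ln(0.30435) = -16.1181 / -1.1896 ≈ 13.549
Smallest integer k satisfying the bound: 14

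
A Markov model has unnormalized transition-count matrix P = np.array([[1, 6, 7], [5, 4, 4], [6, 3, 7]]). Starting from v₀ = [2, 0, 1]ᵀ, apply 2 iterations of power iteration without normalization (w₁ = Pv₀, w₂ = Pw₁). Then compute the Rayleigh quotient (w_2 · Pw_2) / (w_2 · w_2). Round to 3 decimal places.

λ ≈ 14.387

w1 = Pv₀ = (9, 14, 19)
w2 = Pw1 = (226, 177, 229)
Pw2 = (2891, 2754, 3490)
w2·Pw2 = 226·2891 + 177·2754 + 229·3490 = 1940034; w2·w2 = 226·226 + 177·177 + 229·229 = 134846
λ ≈ 1940034/134846 = 14.387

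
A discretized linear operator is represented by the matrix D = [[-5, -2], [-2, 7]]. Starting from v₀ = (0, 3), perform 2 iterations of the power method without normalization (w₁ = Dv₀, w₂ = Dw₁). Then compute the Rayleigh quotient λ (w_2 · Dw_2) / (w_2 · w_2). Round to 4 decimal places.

w1 = Dv₀ = (-6, 21)
w2 = Dw1 = (-12, 159)
Dw2 = (-258, 1137)
w2·Dw2 = (-12)·(-258) + 159·1137 = 183879; w2·w2 = (-12)·(-12) + 159·159 = 25425
λ ≈ 183879/25425 = 7.2322

λ ≈ 7.2322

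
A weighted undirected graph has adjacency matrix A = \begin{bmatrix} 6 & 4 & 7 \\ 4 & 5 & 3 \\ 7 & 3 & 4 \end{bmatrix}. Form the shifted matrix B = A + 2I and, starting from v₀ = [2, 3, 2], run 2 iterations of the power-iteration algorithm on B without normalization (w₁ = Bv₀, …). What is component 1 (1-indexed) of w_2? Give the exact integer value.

B = A + 2I has rows (8, 4, 7); (4, 7, 3); (7, 3, 6)
w1 = Bv₀ = (42, 35, 35)
w2 = Bw1 = (721, 518, 609)
Requested component of w2: 721

721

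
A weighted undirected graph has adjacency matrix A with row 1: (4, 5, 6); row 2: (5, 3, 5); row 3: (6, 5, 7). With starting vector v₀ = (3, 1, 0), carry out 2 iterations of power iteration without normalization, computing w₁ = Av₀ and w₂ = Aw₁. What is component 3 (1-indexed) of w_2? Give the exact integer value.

353

w1 = Av₀ = (4·3 + 5·1 + 6·0; 5·3 + 3·1 + 5·0; 6·3 + 5·1 + 7·0) = (17, 18, 23)
w2 = Aw1 = (4·17 + 5·18 + 6·23; 5·17 + 3·18 + 5·23; 6·17 + 5·18 + 7·23) = (296, 254, 353)
The requested component of w2 is 353.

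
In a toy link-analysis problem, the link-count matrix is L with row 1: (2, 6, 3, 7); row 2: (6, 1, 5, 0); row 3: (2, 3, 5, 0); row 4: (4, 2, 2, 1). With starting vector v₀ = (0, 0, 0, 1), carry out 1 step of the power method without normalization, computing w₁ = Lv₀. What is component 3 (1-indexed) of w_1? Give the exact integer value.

0

w1 = Lv₀ = (7, 0, 0, 1)
The requested component of w1 is 0.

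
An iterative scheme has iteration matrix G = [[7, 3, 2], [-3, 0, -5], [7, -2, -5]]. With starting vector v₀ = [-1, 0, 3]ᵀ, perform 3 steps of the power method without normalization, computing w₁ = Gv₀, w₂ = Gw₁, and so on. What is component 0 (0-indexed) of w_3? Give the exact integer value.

-16

w1 = Gv₀ = (7·(-1) + 3·0 + 2·3; (-3)·(-1) + 0·0 + (-5)·3; 7·(-1) + (-2)·0 + (-5)·3) = (-1, -12, -22)
w2 = Gw1 = (7·(-1) + 3·(-12) + 2·(-22); (-3)·(-1) + 0·(-12) + (-5)·(-22); 7·(-1) + (-2)·(-12) + (-5)·(-22)) = (-87, 113, 127)
w3 = Gw2 = (-16, -374, -1470)
The requested component of w3 is -16.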